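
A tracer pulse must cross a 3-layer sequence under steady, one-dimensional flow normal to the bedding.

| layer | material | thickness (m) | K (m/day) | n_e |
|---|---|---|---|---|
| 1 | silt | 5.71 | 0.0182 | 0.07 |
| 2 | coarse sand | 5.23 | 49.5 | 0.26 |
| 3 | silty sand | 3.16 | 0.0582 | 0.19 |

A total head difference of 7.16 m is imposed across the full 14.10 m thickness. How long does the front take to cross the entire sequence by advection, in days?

121

With flow normal to the layers, continuity requires the same specific discharge q through every layer.
Σ(b_i/K_i) = 5.71/0.0182 + 5.23/49.5 + 3.16/0.0582 = 368.1 d.
q = Δh / Σ(b_i/K_i) = 7.16 / 368.1 = 0.01945 m/day.
In each layer the seepage velocity is v_i = q/n_i, so the layer transit time is t_i = b_i·n_i / q:
  layer 1 (silt): t_1 = 5.71 × 0.07 / 0.01945 = 20.55 d
  layer 2 (coarse sand): t_2 = 5.23 × 0.26 / 0.01945 = 69.92 d
  layer 3 (silty sand): t_3 = 3.16 × 0.19 / 0.01945 = 30.87 d
Total t = Σ t_i = 121.3 days.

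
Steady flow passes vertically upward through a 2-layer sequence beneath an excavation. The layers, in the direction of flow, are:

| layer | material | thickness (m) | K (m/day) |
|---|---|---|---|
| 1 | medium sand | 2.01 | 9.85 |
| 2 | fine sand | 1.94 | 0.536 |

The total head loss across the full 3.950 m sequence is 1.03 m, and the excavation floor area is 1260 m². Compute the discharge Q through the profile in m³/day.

339

Flow is perpendicular to layering, so the layers act in series and the equivalent K is the thickness-weighted harmonic mean.
Total thickness L = 2.01 + 1.94 = 3.950 m.
Σ(b_i/K_i) = 2.01/9.85 + 1.94/0.536 = 3.823 d.
K_eq = L / Σ(b_i/K_i) = 3.950 / 3.823 = 1.033 m/day.
Q = K_eq · A · (Δh/L) = 1.033 × 1260 × (1.03/3.950) = 339.4 m³/day.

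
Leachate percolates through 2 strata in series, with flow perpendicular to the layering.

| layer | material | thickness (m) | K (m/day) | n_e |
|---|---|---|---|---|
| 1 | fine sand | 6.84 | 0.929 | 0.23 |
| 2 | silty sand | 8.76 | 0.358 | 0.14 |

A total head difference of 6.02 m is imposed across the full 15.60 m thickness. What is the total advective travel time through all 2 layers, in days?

With flow normal to the layers, continuity requires the same specific discharge q through every layer.
Σ(b_i/K_i) = 6.84/0.929 + 8.76/0.358 = 31.83 d.
q = Δh / Σ(b_i/K_i) = 6.02 / 31.83 = 0.1891 m/day.
In each layer the seepage velocity is v_i = q/n_i, so the layer transit time is t_i = b_i·n_i / q:
  layer 1 (fine sand): t_1 = 6.84 × 0.23 / 0.1891 = 8.319 d
  layer 2 (silty sand): t_2 = 8.76 × 0.14 / 0.1891 = 6.485 d
Total t = Σ t_i = 14.80 days.

14.8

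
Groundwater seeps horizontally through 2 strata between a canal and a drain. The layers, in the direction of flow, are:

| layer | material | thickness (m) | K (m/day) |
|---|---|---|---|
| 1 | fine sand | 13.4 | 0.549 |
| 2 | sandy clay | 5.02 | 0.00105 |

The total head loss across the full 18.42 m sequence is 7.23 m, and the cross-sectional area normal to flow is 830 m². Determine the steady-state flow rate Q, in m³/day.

1.25

Flow is perpendicular to layering, so the layers act in series and the equivalent K is the thickness-weighted harmonic mean.
Total thickness L = 13.4 + 5.02 = 18.42 m.
Σ(b_i/K_i) = 13.4/0.549 + 5.02/0.00105 = 4805 d.
K_eq = L / Σ(b_i/K_i) = 18.42 / 4805 = 0.003833 m/day.
Q = K_eq · A · (Δh/L) = 0.003833 × 830 × (7.23/18.42) = 1.249 m³/day.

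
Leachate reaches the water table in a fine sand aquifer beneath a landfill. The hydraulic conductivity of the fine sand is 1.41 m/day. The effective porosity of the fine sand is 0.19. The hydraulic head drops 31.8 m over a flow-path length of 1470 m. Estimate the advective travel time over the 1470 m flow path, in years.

Hydraulic gradient i = Δh / L = 31.8 / 1470 = 0.02163.
Darcy flux q = K · i = 1.410 × 0.02163 = 0.03050 m/day.
Seepage velocity v = q / n_e = 0.03050 / 0.19 = 0.1605 m/day.
Travel time t = L / v = 1470 / 0.1605 = 9157 days = 25.07 years.

25.1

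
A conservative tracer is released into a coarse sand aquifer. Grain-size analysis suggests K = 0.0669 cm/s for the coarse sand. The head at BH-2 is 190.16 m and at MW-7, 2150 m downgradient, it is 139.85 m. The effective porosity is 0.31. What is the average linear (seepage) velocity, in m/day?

4.36

Convert K: 0.0669 cm/s × 864 = 57.80 m/day.
Hydraulic gradient i = (190.16 − 139.85) / 2150 = 50.31 / 2150 = 0.02340.
Darcy flux q = K · i = 57.80 × 0.02340 = 1.353 m/day.
Seepage velocity v = q / n_e = 1.353 / 0.31 = 4.363 m/day.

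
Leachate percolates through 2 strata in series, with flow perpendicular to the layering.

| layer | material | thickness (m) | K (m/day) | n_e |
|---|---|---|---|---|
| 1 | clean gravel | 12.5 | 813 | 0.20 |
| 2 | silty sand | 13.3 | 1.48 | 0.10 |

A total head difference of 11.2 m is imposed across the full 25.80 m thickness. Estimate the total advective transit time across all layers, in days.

With flow normal to the layers, continuity requires the same specific discharge q through every layer.
Σ(b_i/K_i) = 12.5/813 + 13.3/1.48 = 9.002 d.
q = Δh / Σ(b_i/K_i) = 11.2 / 9.002 = 1.244 m/day.
In each layer the seepage velocity is v_i = q/n_i, so the layer transit time is t_i = b_i·n_i / q:
  layer 1 (clean gravel): t_1 = 12.5 × 0.20 / 1.244 = 2.009 d
  layer 2 (silty sand): t_2 = 13.3 × 0.10 / 1.244 = 1.069 d
Total t = Σ t_i = 3.078 days.

3.08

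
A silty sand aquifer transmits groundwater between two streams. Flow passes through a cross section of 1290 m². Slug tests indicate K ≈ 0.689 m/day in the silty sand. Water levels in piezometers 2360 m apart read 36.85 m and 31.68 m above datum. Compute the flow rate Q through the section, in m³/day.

1.95

Hydraulic gradient i = (36.85 − 31.68) / 2360 = 5.17 / 2360 = 0.002191.
Darcy's law: Q = K · A · i = 0.6890 × 1290 × 0.002191 = 1.947 m³/day.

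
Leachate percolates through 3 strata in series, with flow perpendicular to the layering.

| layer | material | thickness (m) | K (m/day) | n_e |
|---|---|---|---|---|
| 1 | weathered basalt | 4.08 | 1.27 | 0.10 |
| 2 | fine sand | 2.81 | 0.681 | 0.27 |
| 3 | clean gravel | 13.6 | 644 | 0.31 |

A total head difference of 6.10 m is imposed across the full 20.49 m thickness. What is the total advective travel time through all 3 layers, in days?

With flow normal to the layers, continuity requires the same specific discharge q through every layer.
Σ(b_i/K_i) = 4.08/1.27 + 2.81/0.681 + 13.6/644 = 7.360 d.
q = Δh / Σ(b_i/K_i) = 6.10 / 7.360 = 0.8288 m/day.
In each layer the seepage velocity is v_i = q/n_i, so the layer transit time is t_i = b_i·n_i / q:
  layer 1 (weathered basalt): t_1 = 4.08 × 0.10 / 0.8288 = 0.4923 d
  layer 2 (fine sand): t_2 = 2.81 × 0.27 / 0.8288 = 0.9154 d
  layer 3 (clean gravel): t_3 = 13.6 × 0.31 / 0.8288 = 5.087 d
Total t = Σ t_i = 6.495 days.

6.49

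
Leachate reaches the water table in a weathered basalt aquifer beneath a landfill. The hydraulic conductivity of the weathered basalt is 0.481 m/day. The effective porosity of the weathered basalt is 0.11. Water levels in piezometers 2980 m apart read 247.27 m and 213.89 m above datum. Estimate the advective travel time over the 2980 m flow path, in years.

Hydraulic gradient i = (247.27 − 213.89) / 2980 = 33.38 / 2980 = 0.01120.
Darcy flux q = K · i = 0.4810 × 0.01120 = 0.005388 m/day.
Seepage velocity v = q / n_e = 0.005388 / 0.11 = 0.04898 m/day.
Travel time t = L / v = 2980 / 0.04898 = 60841 days = 166.6 years.

167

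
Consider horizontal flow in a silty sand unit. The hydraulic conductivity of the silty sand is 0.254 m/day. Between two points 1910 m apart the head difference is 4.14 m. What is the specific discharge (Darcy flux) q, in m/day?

0.000551

Hydraulic gradient i = Δh / L = 4.14 / 1910 = 0.002168.
Specific discharge q = K · i = 0.2540 × 0.002168 = 0.0005506 m/day.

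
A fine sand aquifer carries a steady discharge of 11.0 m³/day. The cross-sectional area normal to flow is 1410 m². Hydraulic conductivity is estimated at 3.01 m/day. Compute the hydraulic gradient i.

0.00259

From Q = K·A·i, i = Q / (K·A) = 11.0 / (3.010 × 1410) = 0.002592.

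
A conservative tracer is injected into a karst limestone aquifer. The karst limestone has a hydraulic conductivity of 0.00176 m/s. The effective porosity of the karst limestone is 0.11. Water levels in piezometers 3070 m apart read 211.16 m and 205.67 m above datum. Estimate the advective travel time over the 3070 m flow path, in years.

3.40

Convert K: 0.00176 m/s × 86400 = 152.1 m/day.
Hydraulic gradient i = (211.16 − 205.67) / 3070 = 5.49 / 3070 = 0.001788.
Darcy flux q = K · i = 152.1 × 0.001788 = 0.2719 m/day.
Seepage velocity v = q / n_e = 0.2719 / 0.11 = 2.472 m/day.
Travel time t = L / v = 3070 / 2.472 = 1242 days = 3.400 years.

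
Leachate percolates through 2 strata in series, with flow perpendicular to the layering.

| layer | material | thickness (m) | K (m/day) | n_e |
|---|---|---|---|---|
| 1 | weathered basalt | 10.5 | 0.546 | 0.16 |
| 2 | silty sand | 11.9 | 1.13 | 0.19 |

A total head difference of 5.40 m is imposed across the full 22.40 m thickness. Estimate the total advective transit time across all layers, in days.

With flow normal to the layers, continuity requires the same specific discharge q through every layer.
Σ(b_i/K_i) = 10.5/0.546 + 11.9/1.13 = 29.76 d.
q = Δh / Σ(b_i/K_i) = 5.40 / 29.76 = 0.1814 m/day.
In each layer the seepage velocity is v_i = q/n_i, so the layer transit time is t_i = b_i·n_i / q:
  layer 1 (weathered basalt): t_1 = 10.5 × 0.16 / 0.1814 = 9.259 d
  layer 2 (silty sand): t_2 = 11.9 × 0.19 / 0.1814 = 12.46 d
Total t = Σ t_i = 21.72 days.

21.7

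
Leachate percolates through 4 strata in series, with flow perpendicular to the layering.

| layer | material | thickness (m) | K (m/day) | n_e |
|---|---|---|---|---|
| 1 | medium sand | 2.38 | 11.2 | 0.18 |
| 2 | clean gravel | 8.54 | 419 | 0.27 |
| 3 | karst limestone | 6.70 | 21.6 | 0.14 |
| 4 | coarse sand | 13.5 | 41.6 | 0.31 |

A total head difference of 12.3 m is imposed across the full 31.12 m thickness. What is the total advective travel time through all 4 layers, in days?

0.554

With flow normal to the layers, continuity requires the same specific discharge q through every layer.
Σ(b_i/K_i) = 2.38/11.2 + 8.54/419 + 6.70/21.6 + 13.5/41.6 = 0.8676 d.
q = Δh / Σ(b_i/K_i) = 12.3 / 0.8676 = 14.18 m/day.
In each layer the seepage velocity is v_i = q/n_i, so the layer transit time is t_i = b_i·n_i / q:
  layer 1 (medium sand): t_1 = 2.38 × 0.18 / 14.18 = 0.03022 d
  layer 2 (clean gravel): t_2 = 8.54 × 0.27 / 14.18 = 0.1626 d
  layer 3 (karst limestone): t_3 = 6.70 × 0.14 / 14.18 = 0.06616 d
  layer 4 (coarse sand): t_4 = 13.5 × 0.31 / 14.18 = 0.2952 d
Total t = Σ t_i = 0.5542 days.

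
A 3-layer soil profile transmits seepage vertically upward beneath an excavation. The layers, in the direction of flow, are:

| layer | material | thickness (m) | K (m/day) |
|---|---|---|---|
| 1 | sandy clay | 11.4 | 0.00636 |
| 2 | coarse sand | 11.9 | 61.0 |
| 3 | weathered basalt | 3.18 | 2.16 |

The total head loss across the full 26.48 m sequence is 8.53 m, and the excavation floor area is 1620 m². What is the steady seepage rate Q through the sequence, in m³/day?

Flow is perpendicular to layering, so the layers act in series and the equivalent K is the thickness-weighted harmonic mean.
Total thickness L = 11.4 + 11.9 + 3.18 = 26.48 m.
Σ(b_i/K_i) = 11.4/0.00636 + 11.9/61.0 + 3.18/2.16 = 1794 d.
K_eq = L / Σ(b_i/K_i) = 26.48 / 1794 = 0.01476 m/day.
Q = K_eq · A · (Δh/L) = 0.01476 × 1620 × (8.53/26.48) = 7.702 m³/day.

7.70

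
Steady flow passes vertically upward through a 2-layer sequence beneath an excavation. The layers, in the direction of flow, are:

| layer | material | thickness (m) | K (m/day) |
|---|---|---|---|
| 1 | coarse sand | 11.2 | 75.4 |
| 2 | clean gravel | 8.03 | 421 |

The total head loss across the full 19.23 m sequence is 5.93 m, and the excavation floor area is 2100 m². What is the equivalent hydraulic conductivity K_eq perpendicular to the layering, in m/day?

115

Flow is perpendicular to layering, so the layers act in series and the equivalent K is the thickness-weighted harmonic mean.
Total thickness L = 11.2 + 8.03 = 19.23 m.
Σ(b_i/K_i) = 11.2/75.4 + 8.03/421 = 0.1676 d.
K_eq = L / Σ(b_i/K_i) = 19.23 / 0.1676 = 114.7 m/day.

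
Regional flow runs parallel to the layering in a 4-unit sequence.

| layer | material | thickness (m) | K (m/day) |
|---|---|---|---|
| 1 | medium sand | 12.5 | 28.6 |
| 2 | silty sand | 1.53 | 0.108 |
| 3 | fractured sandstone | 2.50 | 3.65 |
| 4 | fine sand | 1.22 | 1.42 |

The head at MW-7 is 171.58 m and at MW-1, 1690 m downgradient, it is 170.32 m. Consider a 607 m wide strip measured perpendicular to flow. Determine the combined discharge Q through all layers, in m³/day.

167

Flow is parallel to layering, so each bed carries its own Darcy discharge and the transmissivities add.
Σ(K_i·b_i) = 28.6×12.5 + 0.108×1.53 + 3.65×2.50 + 1.42×1.22 = 368.5 m²/day.
Hydraulic gradient i = (171.58 − 170.32) / 1690 = 1.26 / 1690 = 0.0007456.
Q = Σ(K_i·b_i) · W · i = 368.5 × 607 × 0.0007456 = 166.8 m³/day.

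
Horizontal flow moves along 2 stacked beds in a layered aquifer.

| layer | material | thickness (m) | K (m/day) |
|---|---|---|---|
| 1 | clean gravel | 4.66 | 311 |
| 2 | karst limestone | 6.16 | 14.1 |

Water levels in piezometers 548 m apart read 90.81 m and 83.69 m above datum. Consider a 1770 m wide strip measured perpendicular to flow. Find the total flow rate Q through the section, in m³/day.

Flow is parallel to layering, so each bed carries its own Darcy discharge and the transmissivities add.
Σ(K_i·b_i) = 311×4.66 + 14.1×6.16 = 1536 m²/day.
Hydraulic gradient i = (90.81 − 83.69) / 548 = 7.12 / 548 = 0.01299.
Q = Σ(K_i·b_i) · W · i = 1536 × 1770 × 0.01299 = 35326 m³/day.

35300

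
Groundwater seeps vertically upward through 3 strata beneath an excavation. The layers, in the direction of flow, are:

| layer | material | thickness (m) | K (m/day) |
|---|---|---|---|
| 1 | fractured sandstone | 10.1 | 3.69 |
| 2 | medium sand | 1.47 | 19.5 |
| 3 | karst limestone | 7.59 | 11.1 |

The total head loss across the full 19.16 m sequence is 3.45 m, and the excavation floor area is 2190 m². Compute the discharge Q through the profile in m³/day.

2160

Flow is perpendicular to layering, so the layers act in series and the equivalent K is the thickness-weighted harmonic mean.
Total thickness L = 10.1 + 1.47 + 7.59 = 19.16 m.
Σ(b_i/K_i) = 10.1/3.69 + 1.47/19.5 + 7.59/11.1 = 3.496 d.
K_eq = L / Σ(b_i/K_i) = 19.16 / 3.496 = 5.480 m/day.
Q = K_eq · A · (Δh/L) = 5.480 × 2190 × (3.45/19.16) = 2161 m³/day.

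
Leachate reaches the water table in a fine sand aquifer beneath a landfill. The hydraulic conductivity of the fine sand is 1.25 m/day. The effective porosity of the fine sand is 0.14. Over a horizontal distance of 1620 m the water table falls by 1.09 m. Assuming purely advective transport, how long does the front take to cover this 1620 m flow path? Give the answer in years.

738

Hydraulic gradient i = Δh / L = 1.09 / 1620 = 0.0006728.
Darcy flux q = K · i = 1.250 × 0.0006728 = 0.0008410 m/day.
Seepage velocity v = q / n_e = 0.0008410 / 0.14 = 0.006007 m/day.
Travel time t = L / v = 1620 / 0.006007 = 2.697e+05 days = 738.3 years.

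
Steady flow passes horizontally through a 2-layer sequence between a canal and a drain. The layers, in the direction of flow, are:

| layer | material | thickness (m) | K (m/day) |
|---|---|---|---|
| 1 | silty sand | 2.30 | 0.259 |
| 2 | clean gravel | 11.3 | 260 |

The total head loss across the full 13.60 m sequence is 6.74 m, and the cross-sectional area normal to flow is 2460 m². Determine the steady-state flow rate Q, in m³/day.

Flow is perpendicular to layering, so the layers act in series and the equivalent K is the thickness-weighted harmonic mean.
Total thickness L = 2.30 + 11.3 = 13.60 m.
Σ(b_i/K_i) = 2.30/0.259 + 11.3/260 = 8.924 d.
K_eq = L / Σ(b_i/K_i) = 13.60 / 8.924 = 1.524 m/day.
Q = K_eq · A · (Δh/L) = 1.524 × 2460 × (6.74/13.60) = 1858 m³/day.

1860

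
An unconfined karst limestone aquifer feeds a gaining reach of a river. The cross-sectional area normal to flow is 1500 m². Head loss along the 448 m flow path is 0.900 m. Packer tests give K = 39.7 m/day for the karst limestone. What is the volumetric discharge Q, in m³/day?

120

Hydraulic gradient i = Δh / L = 0.900 / 448 = 0.002009.
Darcy's law: Q = K · A · i = 39.70 × 1500 × 0.002009 = 119.6 m³/day.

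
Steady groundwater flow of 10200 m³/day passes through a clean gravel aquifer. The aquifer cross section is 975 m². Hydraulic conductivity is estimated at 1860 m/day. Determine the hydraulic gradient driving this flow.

0.00562

From Q = K·A·i, i = Q / (K·A) = 10200 / (1860 × 975.0) = 0.005624.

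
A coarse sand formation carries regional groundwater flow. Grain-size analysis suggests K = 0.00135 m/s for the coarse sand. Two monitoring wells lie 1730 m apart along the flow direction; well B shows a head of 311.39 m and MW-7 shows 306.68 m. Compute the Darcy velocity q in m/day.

Convert K: 0.00135 m/s × 86400 = 116.6 m/day.
Hydraulic gradient i = (311.39 − 306.68) / 1730 = 4.71 / 1730 = 0.002723.
Specific discharge q = K · i = 116.6 × 0.002723 = 0.3176 m/day.

0.318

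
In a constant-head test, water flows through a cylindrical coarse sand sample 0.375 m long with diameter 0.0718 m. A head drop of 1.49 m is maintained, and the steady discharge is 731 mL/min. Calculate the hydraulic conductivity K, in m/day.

Cross-sectional area A = π·(d/2)² = π × (0.0718/2)² = 0.004049 m².
Convert discharge: 731 mL/min = 1.218e-05 m³/s.
Darcy's law rearranged: K = Q·L / (A·Δh) = 1.218e-05 × 0.375 / (0.004049 × 1.49) = 0.0007573 m/s = 65.43 m/day.

65.4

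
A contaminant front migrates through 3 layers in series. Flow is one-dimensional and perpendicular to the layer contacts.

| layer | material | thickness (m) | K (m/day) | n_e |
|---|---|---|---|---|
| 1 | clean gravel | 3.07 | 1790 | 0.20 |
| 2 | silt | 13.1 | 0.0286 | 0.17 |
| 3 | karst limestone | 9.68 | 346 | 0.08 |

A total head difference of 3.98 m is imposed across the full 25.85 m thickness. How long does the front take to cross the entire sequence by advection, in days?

With flow normal to the layers, continuity requires the same specific discharge q through every layer.
Σ(b_i/K_i) = 3.07/1790 + 13.1/0.0286 + 9.68/346 = 458.1 d.
q = Δh / Σ(b_i/K_i) = 3.98 / 458.1 = 0.008689 m/day.
In each layer the seepage velocity is v_i = q/n_i, so the layer transit time is t_i = b_i·n_i / q:
  layer 1 (clean gravel): t_1 = 3.07 × 0.20 / 0.008689 = 70.67 d
  layer 2 (silt): t_2 = 13.1 × 0.17 / 0.008689 = 256.3 d
  layer 3 (karst limestone): t_3 = 9.68 × 0.08 / 0.008689 = 89.13 d
Total t = Σ t_i = 416.1 days.

416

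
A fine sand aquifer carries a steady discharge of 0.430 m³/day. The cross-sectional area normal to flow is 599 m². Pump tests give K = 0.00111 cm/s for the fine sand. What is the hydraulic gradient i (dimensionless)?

Convert K: 0.00111 cm/s × 864 = 0.9590 m/day.
From Q = K·A·i, i = Q / (K·A) = 0.430 / (0.9590 × 599.0) = 0.0007485.

0.000749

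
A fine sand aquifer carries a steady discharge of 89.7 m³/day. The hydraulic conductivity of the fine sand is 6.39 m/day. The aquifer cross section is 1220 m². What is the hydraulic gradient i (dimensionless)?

From Q = K·A·i, i = Q / (K·A) = 89.7 / (6.390 × 1220) = 0.01151.

0.0115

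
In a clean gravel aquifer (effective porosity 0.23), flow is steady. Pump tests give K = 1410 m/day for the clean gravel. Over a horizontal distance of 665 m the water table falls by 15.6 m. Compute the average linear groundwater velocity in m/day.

144

Hydraulic gradient i = Δh / L = 15.6 / 665 = 0.02346.
Darcy flux q = K · i = 1410 × 0.02346 = 33.08 m/day.
Seepage velocity v = q / n_e = 33.08 / 0.23 = 143.8 m/day.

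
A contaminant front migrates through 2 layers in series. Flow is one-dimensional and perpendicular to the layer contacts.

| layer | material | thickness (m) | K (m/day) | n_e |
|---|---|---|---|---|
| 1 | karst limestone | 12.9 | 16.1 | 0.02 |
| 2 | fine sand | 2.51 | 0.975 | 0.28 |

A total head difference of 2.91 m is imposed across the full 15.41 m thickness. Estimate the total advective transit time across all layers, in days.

1.11

With flow normal to the layers, continuity requires the same specific discharge q through every layer.
Σ(b_i/K_i) = 12.9/16.1 + 2.51/0.975 = 3.376 d.
q = Δh / Σ(b_i/K_i) = 2.91 / 3.376 = 0.8621 m/day.
In each layer the seepage velocity is v_i = q/n_i, so the layer transit time is t_i = b_i·n_i / q:
  layer 1 (karst limestone): t_1 = 12.9 × 0.02 / 0.8621 = 0.2993 d
  layer 2 (fine sand): t_2 = 2.51 × 0.28 / 0.8621 = 0.8152 d
Total t = Σ t_i = 1.115 days.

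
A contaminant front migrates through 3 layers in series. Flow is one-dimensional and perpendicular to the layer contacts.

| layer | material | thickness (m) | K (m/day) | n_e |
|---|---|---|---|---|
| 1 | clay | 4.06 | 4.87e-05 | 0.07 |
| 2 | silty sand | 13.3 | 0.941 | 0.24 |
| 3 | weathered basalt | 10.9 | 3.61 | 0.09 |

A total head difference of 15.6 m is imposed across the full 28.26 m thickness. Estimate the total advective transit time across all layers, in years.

With flow normal to the layers, continuity requires the same specific discharge q through every layer.
Σ(b_i/K_i) = 4.06/4.87e-05 + 13.3/0.941 + 10.9/3.61 = 83385 d.
q = Δh / Σ(b_i/K_i) = 15.6 / 83385 = 0.0001871 m/day.
In each layer the seepage velocity is v_i = q/n_i, so the layer transit time is t_i = b_i·n_i / q:
  layer 1 (clay): t_1 = 4.06 × 0.07 / 0.0001871 = 1519 d
  layer 2 (silty sand): t_2 = 13.3 × 0.24 / 0.0001871 = 17062 d
  layer 3 (weathered basalt): t_3 = 10.9 × 0.09 / 0.0001871 = 5244 d
Total t = Σ t_i = 23825 days = 65.23 years.

65.2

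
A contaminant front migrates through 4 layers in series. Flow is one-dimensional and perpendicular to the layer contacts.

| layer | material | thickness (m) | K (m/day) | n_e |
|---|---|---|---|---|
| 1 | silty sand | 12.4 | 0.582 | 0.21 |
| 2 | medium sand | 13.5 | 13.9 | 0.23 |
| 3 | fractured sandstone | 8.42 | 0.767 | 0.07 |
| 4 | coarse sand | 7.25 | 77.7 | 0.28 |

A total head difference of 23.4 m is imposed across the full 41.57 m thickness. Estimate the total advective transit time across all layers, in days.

With flow normal to the layers, continuity requires the same specific discharge q through every layer.
Σ(b_i/K_i) = 12.4/0.582 + 13.5/13.9 + 8.42/0.767 + 7.25/77.7 = 33.35 d.
q = Δh / Σ(b_i/K_i) = 23.4 / 33.35 = 0.7017 m/day.
In each layer the seepage velocity is v_i = q/n_i, so the layer transit time is t_i = b_i·n_i / q:
  layer 1 (silty sand): t_1 = 12.4 × 0.21 / 0.7017 = 3.711 d
  layer 2 (medium sand): t_2 = 13.5 × 0.23 / 0.7017 = 4.425 d
  layer 3 (fractured sandstone): t_3 = 8.42 × 0.07 / 0.7017 = 0.8400 d
  layer 4 (coarse sand): t_4 = 7.25 × 0.28 / 0.7017 = 2.893 d
Total t = Σ t_i = 11.87 days.

11.9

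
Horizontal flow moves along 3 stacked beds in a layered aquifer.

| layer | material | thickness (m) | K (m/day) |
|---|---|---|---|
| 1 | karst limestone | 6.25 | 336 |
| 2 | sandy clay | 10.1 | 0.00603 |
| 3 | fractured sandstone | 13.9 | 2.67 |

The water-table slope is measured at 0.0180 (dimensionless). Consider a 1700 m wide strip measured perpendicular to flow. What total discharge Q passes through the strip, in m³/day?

65400

Flow is parallel to layering, so each bed carries its own Darcy discharge and the transmissivities add.
Σ(K_i·b_i) = 336×6.25 + 0.00603×10.1 + 2.67×13.9 = 2137 m²/day.
Hydraulic gradient i = 0.0180.
Q = Σ(K_i·b_i) · W · i = 2137 × 1700 × 0.01800 = 65398 m³/day.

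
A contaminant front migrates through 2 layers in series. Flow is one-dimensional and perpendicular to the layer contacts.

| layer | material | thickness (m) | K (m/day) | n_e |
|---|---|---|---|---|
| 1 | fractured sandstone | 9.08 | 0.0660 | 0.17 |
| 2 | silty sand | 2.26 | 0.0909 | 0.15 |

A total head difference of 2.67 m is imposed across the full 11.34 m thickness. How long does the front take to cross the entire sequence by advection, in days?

With flow normal to the layers, continuity requires the same specific discharge q through every layer.
Σ(b_i/K_i) = 9.08/0.0660 + 2.26/0.0909 = 162.4 d.
q = Δh / Σ(b_i/K_i) = 2.67 / 162.4 = 0.01644 m/day.
In each layer the seepage velocity is v_i = q/n_i, so the layer transit time is t_i = b_i·n_i / q:
  layer 1 (fractured sandstone): t_1 = 9.08 × 0.17 / 0.01644 = 93.91 d
  layer 2 (silty sand): t_2 = 2.26 × 0.15 / 0.01644 = 20.62 d
Total t = Σ t_i = 114.5 days.

115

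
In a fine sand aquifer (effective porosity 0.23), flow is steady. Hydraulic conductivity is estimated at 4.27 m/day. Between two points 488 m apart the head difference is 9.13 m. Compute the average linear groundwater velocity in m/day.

0.347

Hydraulic gradient i = Δh / L = 9.13 / 488 = 0.01871.
Darcy flux q = K · i = 4.270 × 0.01871 = 0.07989 m/day.
Seepage velocity v = q / n_e = 0.07989 / 0.23 = 0.3473 m/day.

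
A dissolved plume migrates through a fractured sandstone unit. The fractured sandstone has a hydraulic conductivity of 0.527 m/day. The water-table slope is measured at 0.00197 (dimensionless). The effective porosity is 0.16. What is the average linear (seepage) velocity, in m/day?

Hydraulic gradient i = 0.00197.
Darcy flux q = K · i = 0.5270 × 0.001970 = 0.001038 m/day.
Seepage velocity v = q / n_e = 0.001038 / 0.16 = 0.006489 m/day.

0.00649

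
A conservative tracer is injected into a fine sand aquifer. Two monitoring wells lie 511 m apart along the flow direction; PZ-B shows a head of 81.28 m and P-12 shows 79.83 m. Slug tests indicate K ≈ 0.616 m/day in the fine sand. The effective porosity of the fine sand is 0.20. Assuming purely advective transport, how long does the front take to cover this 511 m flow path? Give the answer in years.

Hydraulic gradient i = (81.28 − 79.83) / 511 = 1.45 / 511 = 0.002838.
Darcy flux q = K · i = 0.6160 × 0.002838 = 0.001748 m/day.
Seepage velocity v = q / n_e = 0.001748 / 0.20 = 0.008740 m/day.
Travel time t = L / v = 511 / 0.008740 = 58469 days = 160.1 years.

160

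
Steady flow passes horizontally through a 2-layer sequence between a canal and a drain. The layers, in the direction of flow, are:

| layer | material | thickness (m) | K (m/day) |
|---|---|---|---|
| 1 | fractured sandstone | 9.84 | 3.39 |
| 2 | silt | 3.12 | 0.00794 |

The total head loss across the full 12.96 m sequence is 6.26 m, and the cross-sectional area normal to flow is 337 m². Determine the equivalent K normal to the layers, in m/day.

0.0327

Flow is perpendicular to layering, so the layers act in series and the equivalent K is the thickness-weighted harmonic mean.
Total thickness L = 9.84 + 3.12 = 12.96 m.
Σ(b_i/K_i) = 9.84/3.39 + 3.12/0.00794 = 395.8 d.
K_eq = L / Σ(b_i/K_i) = 12.96 / 395.8 = 0.03274 m/day.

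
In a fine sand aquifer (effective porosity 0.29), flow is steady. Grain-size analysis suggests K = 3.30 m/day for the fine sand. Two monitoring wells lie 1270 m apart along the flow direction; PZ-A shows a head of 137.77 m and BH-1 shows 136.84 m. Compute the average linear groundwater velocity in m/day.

Hydraulic gradient i = (137.77 − 136.84) / 1270 = 0.93 / 1270 = 0.0007323.
Darcy flux q = K · i = 3.300 × 0.0007323 = 0.002417 m/day.
Seepage velocity v = q / n_e = 0.002417 / 0.29 = 0.008333 m/day.

0.00833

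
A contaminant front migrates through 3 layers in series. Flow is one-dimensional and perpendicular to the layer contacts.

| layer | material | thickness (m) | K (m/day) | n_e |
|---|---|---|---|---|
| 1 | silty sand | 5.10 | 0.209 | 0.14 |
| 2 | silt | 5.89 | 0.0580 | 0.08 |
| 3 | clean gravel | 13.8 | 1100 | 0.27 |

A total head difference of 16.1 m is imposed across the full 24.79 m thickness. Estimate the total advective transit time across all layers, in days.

With flow normal to the layers, continuity requires the same specific discharge q through every layer.
Σ(b_i/K_i) = 5.10/0.209 + 5.89/0.0580 + 13.8/1100 = 126.0 d.
q = Δh / Σ(b_i/K_i) = 16.1 / 126.0 = 0.1278 m/day.
In each layer the seepage velocity is v_i = q/n_i, so the layer transit time is t_i = b_i·n_i / q:
  layer 1 (silty sand): t_1 = 5.10 × 0.14 / 0.1278 = 5.586 d
  layer 2 (silt): t_2 = 5.89 × 0.08 / 0.1278 = 3.687 d
  layer 3 (clean gravel): t_3 = 13.8 × 0.27 / 0.1278 = 29.15 d
Total t = Σ t_i = 38.43 days.

38.4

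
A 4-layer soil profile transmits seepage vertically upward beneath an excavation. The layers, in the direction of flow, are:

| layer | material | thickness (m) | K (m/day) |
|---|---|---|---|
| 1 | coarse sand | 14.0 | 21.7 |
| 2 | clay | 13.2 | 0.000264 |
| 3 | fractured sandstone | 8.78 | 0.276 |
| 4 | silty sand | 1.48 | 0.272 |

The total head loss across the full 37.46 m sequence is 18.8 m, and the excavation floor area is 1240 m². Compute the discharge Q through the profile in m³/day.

Flow is perpendicular to layering, so the layers act in series and the equivalent K is the thickness-weighted harmonic mean.
Total thickness L = 14.0 + 13.2 + 8.78 + 1.48 = 37.46 m.
Σ(b_i/K_i) = 14.0/21.7 + 13.2/0.000264 + 8.78/0.276 + 1.48/0.272 = 50038 d.
K_eq = L / Σ(b_i/K_i) = 37.46 / 50038 = 0.0007486 m/day.
Q = K_eq · A · (Δh/L) = 0.0007486 × 1240 × (18.8/37.46) = 0.4659 m³/day.

0.466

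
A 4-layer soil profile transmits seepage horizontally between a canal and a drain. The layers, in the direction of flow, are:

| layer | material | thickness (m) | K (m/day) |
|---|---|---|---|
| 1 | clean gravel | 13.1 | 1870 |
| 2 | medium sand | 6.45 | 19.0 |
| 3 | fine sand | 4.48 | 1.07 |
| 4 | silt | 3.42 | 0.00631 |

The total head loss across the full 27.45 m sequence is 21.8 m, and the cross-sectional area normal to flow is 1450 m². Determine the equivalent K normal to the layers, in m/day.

0.0502

Flow is perpendicular to layering, so the layers act in series and the equivalent K is the thickness-weighted harmonic mean.
Total thickness L = 13.1 + 6.45 + 4.48 + 3.42 = 27.45 m.
Σ(b_i/K_i) = 13.1/1870 + 6.45/19.0 + 4.48/1.07 + 3.42/0.00631 = 546.5 d.
K_eq = L / Σ(b_i/K_i) = 27.45 / 546.5 = 0.05023 m/day.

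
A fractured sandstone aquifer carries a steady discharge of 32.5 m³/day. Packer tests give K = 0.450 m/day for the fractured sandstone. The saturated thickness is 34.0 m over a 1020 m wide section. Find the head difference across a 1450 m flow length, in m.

Cross-sectional area A = 1020 × 34.0 = 34680 m².
From Q = K·A·i, i = Q / (K·A) = 32.5 / (0.4500 × 34680) = 0.002083.
Head loss Δh = i · L = 0.002083 × 1450 = 3.020 m.

3.02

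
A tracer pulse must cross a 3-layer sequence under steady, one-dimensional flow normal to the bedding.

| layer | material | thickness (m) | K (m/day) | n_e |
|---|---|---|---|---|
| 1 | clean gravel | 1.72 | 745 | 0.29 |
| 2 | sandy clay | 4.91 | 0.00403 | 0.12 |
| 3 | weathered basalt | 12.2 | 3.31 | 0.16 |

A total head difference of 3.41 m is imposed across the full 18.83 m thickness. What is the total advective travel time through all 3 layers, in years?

With flow normal to the layers, continuity requires the same specific discharge q through every layer.
Σ(b_i/K_i) = 1.72/745 + 4.91/0.00403 + 12.2/3.31 = 1222 d.
q = Δh / Σ(b_i/K_i) = 3.41 / 1222 = 0.002790 m/day.
In each layer the seepage velocity is v_i = q/n_i, so the layer transit time is t_i = b_i·n_i / q:
  layer 1 (clean gravel): t_1 = 1.72 × 0.29 / 0.002790 = 178.8 d
  layer 2 (sandy clay): t_2 = 4.91 × 0.12 / 0.002790 = 211.2 d
  layer 3 (weathered basalt): t_3 = 12.2 × 0.16 / 0.002790 = 699.5 d
Total t = Σ t_i = 1089 days = 2.983 years.

2.98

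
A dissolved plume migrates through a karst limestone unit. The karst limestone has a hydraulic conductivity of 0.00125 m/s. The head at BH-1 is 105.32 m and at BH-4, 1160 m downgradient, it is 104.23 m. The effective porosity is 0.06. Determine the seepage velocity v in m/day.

Convert K: 0.00125 m/s × 86400 = 108.0 m/day.
Hydraulic gradient i = (105.32 − 104.23) / 1160 = 1.09 / 1160 = 0.0009397.
Darcy flux q = K · i = 108.0 × 0.0009397 = 0.1015 m/day.
Seepage velocity v = q / n_e = 0.1015 / 0.06 = 1.691 m/day.

1.69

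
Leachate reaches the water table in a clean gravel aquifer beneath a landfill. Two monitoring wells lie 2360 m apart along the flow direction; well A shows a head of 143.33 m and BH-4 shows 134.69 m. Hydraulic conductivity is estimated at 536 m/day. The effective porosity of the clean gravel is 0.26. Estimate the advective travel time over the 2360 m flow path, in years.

0.856

Hydraulic gradient i = (143.33 − 134.69) / 2360 = 8.64 / 2360 = 0.003661.
Darcy flux q = K · i = 536.0 × 0.003661 = 1.962 m/day.
Seepage velocity v = q / n_e = 1.962 / 0.26 = 7.547 m/day.
Travel time t = L / v = 2360 / 7.547 = 312.7 days = 0.8561 years.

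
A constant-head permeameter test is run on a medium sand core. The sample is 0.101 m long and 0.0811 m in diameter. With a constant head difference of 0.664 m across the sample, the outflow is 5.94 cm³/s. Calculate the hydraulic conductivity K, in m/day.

Cross-sectional area A = π·(d/2)² = π × (0.0811/2)² = 0.005166 m².
Convert discharge: 5.94 cm³/s = 5.940e-06 m³/s.
Darcy's law rearranged: K = Q·L / (A·Δh) = 5.940e-06 × 0.101 / (0.005166 × 0.664) = 0.0001749 m/s = 15.11 m/day.

15.1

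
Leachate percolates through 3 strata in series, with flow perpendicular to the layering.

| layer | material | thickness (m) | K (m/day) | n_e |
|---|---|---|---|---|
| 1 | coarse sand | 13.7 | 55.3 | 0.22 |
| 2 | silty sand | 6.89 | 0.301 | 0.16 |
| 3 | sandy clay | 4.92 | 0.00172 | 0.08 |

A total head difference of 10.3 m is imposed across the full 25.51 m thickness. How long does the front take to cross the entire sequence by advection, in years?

With flow normal to the layers, continuity requires the same specific discharge q through every layer.
Σ(b_i/K_i) = 13.7/55.3 + 6.89/0.301 + 4.92/0.00172 = 2884 d.
q = Δh / Σ(b_i/K_i) = 10.3 / 2884 = 0.003572 m/day.
In each layer the seepage velocity is v_i = q/n_i, so the layer transit time is t_i = b_i·n_i / q:
  layer 1 (coarse sand): t_1 = 13.7 × 0.22 / 0.003572 = 843.8 d
  layer 2 (silty sand): t_2 = 6.89 × 0.16 / 0.003572 = 308.6 d
  layer 3 (sandy clay): t_3 = 4.92 × 0.08 / 0.003572 = 110.2 d
Total t = Σ t_i = 1263 days = 3.457 years.

3.46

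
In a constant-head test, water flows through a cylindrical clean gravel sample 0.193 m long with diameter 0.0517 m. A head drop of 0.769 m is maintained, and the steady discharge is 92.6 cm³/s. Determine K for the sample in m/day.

Cross-sectional area A = π·(d/2)² = π × (0.0517/2)² = 0.002099 m².
Convert discharge: 92.6 cm³/s = 9.260e-05 m³/s.
Darcy's law rearranged: K = Q·L / (A·Δh) = 9.260e-05 × 0.193 / (0.002099 × 0.769) = 0.01107 m/s = 956.5 m/day.

956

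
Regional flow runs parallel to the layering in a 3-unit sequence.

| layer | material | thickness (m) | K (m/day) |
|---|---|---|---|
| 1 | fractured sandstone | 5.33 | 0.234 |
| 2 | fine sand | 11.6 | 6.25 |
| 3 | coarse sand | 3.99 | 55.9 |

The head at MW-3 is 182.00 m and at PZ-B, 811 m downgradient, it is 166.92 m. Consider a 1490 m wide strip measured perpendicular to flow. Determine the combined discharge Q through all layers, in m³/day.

Flow is parallel to layering, so each bed carries its own Darcy discharge and the transmissivities add.
Σ(K_i·b_i) = 0.234×5.33 + 6.25×11.6 + 55.9×3.99 = 296.8 m²/day.
Hydraulic gradient i = (182.00 − 166.92) / 811 = 15.08 / 811 = 0.01859.
Q = Σ(K_i·b_i) · W · i = 296.8 × 1490 × 0.01859 = 8223 m³/day.

8220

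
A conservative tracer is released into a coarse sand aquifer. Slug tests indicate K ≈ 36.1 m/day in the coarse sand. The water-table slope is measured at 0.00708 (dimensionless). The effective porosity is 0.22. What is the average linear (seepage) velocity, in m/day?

1.16

Hydraulic gradient i = 0.00708.
Darcy flux q = K · i = 36.10 × 0.007080 = 0.2556 m/day.
Seepage velocity v = q / n_e = 0.2556 / 0.22 = 1.162 m/day.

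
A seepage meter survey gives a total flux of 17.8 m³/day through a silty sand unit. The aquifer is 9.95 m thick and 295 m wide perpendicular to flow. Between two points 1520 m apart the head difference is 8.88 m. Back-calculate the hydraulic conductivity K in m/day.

1.04

Cross-sectional area A = 295 × 9.95 = 2935 m².
Hydraulic gradient i = Δh / L = 8.88 / 1520 = 0.005842.
From Q = K·A·i, K = Q / (A·i) = 17.8 / (2935 × 0.005842) = 1.038 m/day.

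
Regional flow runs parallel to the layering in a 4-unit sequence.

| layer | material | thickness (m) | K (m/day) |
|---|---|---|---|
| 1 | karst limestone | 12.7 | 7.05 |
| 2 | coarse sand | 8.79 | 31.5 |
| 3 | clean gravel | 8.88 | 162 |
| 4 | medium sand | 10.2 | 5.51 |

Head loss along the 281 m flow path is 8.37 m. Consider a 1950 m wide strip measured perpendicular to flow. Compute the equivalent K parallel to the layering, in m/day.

45.9

Flow is parallel to layering, so each bed carries its own Darcy discharge and the transmissivities add.
Σ(K_i·b_i) = 7.05×12.7 + 31.5×8.79 + 162×8.88 + 5.51×10.2 = 1861 m²/day.
Total thickness b = 40.57 m, so K_eq = Σ(K_i·b_i)/b = 45.88 m/day.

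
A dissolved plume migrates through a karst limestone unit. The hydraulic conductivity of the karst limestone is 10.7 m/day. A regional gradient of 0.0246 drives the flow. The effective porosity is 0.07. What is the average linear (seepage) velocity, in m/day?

Hydraulic gradient i = 0.0246.
Darcy flux q = K · i = 10.70 × 0.02460 = 0.2632 m/day.
Seepage velocity v = q / n_e = 0.2632 / 0.07 = 3.760 m/day.

3.76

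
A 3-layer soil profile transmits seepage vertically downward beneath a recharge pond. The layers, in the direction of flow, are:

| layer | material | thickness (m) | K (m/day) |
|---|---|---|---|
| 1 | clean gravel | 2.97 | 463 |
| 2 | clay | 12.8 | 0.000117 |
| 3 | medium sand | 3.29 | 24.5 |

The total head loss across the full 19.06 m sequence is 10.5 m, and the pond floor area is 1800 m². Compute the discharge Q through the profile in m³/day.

Flow is perpendicular to layering, so the layers act in series and the equivalent K is the thickness-weighted harmonic mean.
Total thickness L = 2.97 + 12.8 + 3.29 = 19.06 m.
Σ(b_i/K_i) = 2.97/463 + 12.8/0.000117 + 3.29/24.5 = 1.094e+05 d.
K_eq = L / Σ(b_i/K_i) = 19.06 / 1.094e+05 = 0.0001742 m/day.
Q = K_eq · A · (Δh/L) = 0.0001742 × 1800 × (10.5/19.06) = 0.1728 m³/day.

0.173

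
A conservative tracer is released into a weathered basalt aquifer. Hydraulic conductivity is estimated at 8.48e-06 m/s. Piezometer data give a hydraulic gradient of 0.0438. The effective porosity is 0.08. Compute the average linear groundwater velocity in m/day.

Convert K: 8.48e-06 m/s × 86400 = 0.7327 m/day.
Hydraulic gradient i = 0.0438.
Darcy flux q = K · i = 0.7327 × 0.04380 = 0.03209 m/day.
Seepage velocity v = q / n_e = 0.03209 / 0.08 = 0.4011 m/day.

0.401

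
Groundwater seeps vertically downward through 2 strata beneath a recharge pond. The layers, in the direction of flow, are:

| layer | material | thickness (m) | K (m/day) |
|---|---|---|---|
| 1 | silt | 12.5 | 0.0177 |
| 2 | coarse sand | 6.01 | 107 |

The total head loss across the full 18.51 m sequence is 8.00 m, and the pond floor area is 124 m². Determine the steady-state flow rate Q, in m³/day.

1.40

Flow is perpendicular to layering, so the layers act in series and the equivalent K is the thickness-weighted harmonic mean.
Total thickness L = 12.5 + 6.01 = 18.51 m.
Σ(b_i/K_i) = 12.5/0.0177 + 6.01/107 = 706.3 d.
K_eq = L / Σ(b_i/K_i) = 18.51 / 706.3 = 0.02621 m/day.
Q = K_eq · A · (Δh/L) = 0.02621 × 124 × (8.00/18.51) = 1.405 m³/day.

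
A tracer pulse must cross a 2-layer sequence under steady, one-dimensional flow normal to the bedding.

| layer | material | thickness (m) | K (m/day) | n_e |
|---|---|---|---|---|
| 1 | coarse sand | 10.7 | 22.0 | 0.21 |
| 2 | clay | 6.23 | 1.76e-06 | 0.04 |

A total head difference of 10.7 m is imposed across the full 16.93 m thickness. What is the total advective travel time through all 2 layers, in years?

With flow normal to the layers, continuity requires the same specific discharge q through every layer.
Σ(b_i/K_i) = 10.7/22.0 + 6.23/1.76e-06 = 3.540e+06 d.
q = Δh / Σ(b_i/K_i) = 10.7 / 3.540e+06 = 3.023e-06 m/day.
In each layer the seepage velocity is v_i = q/n_i, so the layer transit time is t_i = b_i·n_i / q:
  layer 1 (coarse sand): t_1 = 10.7 × 0.21 / 3.023e-06 = 7.434e+05 d
  layer 2 (clay): t_2 = 6.23 × 0.04 / 3.023e-06 = 82440 d
Total t = Σ t_i = 8.258e+05 days = 2261 years.

2260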